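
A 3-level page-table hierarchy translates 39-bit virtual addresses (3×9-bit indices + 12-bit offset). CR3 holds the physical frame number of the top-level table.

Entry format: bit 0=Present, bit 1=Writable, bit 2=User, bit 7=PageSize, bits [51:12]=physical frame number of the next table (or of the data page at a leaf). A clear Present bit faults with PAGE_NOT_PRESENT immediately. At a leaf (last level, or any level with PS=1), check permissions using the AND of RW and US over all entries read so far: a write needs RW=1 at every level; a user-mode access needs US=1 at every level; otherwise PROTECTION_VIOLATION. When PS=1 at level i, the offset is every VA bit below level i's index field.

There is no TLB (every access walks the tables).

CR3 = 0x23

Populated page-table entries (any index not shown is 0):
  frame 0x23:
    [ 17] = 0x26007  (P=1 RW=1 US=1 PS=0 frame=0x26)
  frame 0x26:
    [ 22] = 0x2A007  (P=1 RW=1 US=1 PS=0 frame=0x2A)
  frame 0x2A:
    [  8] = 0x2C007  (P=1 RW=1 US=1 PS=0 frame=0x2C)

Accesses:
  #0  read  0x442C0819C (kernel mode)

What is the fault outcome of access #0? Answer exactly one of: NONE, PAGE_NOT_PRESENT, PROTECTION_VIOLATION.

Walk each access:
#0 VA=0x442C0819C (r,kernel):
  [0] read 0x23 idx=17: raw=0x26007 flags P=1 W=1 U=1 S=0
  [1] read 0x26 idx=22: raw=0x2A007 flags P=1 W=1 U=1 S=0
  [2] read 0x2A idx=8: raw=0x2C007 flags P=1 W=1 U=1 S=0
  → PA=0x2C19C  (3 entries read)

Access #0 fault: NONE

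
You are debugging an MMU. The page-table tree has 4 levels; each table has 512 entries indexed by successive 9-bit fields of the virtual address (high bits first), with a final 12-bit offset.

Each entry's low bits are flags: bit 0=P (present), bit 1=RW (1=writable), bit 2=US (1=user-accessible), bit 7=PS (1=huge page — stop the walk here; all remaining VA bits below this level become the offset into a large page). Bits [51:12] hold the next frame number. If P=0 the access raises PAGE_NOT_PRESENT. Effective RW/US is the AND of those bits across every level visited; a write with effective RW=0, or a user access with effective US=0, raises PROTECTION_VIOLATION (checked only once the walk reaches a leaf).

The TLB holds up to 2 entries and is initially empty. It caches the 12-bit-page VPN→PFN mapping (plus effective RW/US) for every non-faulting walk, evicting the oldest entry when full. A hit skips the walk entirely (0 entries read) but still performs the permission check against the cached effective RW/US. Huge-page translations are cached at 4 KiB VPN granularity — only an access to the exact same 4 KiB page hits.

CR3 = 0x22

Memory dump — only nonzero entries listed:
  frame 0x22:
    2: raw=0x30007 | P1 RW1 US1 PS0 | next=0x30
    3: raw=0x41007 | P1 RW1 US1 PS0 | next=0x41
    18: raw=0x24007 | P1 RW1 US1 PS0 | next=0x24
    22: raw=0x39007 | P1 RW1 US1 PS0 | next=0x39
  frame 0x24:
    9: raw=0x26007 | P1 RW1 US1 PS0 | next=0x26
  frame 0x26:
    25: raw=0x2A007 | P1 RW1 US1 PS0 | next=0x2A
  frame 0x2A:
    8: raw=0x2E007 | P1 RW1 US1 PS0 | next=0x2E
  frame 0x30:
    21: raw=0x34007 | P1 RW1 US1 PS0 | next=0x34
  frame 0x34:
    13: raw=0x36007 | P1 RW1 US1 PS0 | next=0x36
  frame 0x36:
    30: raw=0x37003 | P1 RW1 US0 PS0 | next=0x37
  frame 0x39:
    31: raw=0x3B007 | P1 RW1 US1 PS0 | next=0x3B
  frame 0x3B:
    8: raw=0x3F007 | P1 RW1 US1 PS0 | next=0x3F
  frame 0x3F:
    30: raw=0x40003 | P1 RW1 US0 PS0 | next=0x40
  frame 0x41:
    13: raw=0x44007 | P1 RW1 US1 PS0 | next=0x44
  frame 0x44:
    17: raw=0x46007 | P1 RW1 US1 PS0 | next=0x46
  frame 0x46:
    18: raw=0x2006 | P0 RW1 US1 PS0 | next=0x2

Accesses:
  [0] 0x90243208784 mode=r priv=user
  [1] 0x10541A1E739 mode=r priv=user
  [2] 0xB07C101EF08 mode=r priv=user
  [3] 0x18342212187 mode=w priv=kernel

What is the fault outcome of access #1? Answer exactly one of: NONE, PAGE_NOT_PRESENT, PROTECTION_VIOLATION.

Trace:
#0 VA=0x90243208784 (r,user):
  [0] read 0x22 idx=18: raw=0x24007 flags P=1 W=1 U=1 S=0
  [1] read 0x24 idx=9: raw=0x26007 flags P=1 W=1 U=1 S=0
  [2] read 0x26 idx=25: raw=0x2A007 flags P=1 W=1 U=1 S=0
  [3] read 0x2A idx=8: raw=0x2E007 flags P=1 W=1 U=1 S=0
  ✓ 0x2E784  — 4 lookups
#1 VA=0x10541A1E739 (r,user):
  [0] read 0x22 idx=2: raw=0x30007 flags P=1 W=1 U=1 S=0
  [1] read 0x30 idx=21: raw=0x34007 flags P=1 W=1 U=1 S=0
  [2] read 0x34 idx=13: raw=0x36007 flags P=1 W=1 U=1 S=0
  [3] read 0x36 idx=30: raw=0x37003 flags P=1 W=1 U=0 S=0
  ✗ PROTECTION_VIOLATION  [4 reads]
#2 VA=0xB07C101EF08 (r,user):
  [0] read 0x22 idx=22: raw=0x39007 flags P=1 W=1 U=1 S=0
  [1] read 0x39 idx=31: raw=0x3B007 flags P=1 W=1 U=1 S=0
  [2] read 0x3B idx=8: raw=0x3F007 flags P=1 W=1 U=1 S=0
  [3] read 0x3F idx=30: raw=0x40003 flags P=1 W=1 U=0 S=0
  ✗ PROTECTION_VIOLATION  [4 reads]
#3 VA=0x18342212187 (w,kernel):
  [0] read 0x22 idx=3: raw=0x41007 flags P=1 W=1 U=1 S=0
  [1] read 0x41 idx=13: raw=0x44007 flags P=1 W=1 U=1 S=0
  [2] read 0x44 idx=17: raw=0x46007 flags P=1 W=1 U=1 S=0
  [3] read 0x46 idx=18: raw=0x2006 flags P=0 W=1 U=1 S=0
  ✗ PAGE_NOT_PRESENT  [4 reads]

Access #1 fault: PROTECTION_VIOLATION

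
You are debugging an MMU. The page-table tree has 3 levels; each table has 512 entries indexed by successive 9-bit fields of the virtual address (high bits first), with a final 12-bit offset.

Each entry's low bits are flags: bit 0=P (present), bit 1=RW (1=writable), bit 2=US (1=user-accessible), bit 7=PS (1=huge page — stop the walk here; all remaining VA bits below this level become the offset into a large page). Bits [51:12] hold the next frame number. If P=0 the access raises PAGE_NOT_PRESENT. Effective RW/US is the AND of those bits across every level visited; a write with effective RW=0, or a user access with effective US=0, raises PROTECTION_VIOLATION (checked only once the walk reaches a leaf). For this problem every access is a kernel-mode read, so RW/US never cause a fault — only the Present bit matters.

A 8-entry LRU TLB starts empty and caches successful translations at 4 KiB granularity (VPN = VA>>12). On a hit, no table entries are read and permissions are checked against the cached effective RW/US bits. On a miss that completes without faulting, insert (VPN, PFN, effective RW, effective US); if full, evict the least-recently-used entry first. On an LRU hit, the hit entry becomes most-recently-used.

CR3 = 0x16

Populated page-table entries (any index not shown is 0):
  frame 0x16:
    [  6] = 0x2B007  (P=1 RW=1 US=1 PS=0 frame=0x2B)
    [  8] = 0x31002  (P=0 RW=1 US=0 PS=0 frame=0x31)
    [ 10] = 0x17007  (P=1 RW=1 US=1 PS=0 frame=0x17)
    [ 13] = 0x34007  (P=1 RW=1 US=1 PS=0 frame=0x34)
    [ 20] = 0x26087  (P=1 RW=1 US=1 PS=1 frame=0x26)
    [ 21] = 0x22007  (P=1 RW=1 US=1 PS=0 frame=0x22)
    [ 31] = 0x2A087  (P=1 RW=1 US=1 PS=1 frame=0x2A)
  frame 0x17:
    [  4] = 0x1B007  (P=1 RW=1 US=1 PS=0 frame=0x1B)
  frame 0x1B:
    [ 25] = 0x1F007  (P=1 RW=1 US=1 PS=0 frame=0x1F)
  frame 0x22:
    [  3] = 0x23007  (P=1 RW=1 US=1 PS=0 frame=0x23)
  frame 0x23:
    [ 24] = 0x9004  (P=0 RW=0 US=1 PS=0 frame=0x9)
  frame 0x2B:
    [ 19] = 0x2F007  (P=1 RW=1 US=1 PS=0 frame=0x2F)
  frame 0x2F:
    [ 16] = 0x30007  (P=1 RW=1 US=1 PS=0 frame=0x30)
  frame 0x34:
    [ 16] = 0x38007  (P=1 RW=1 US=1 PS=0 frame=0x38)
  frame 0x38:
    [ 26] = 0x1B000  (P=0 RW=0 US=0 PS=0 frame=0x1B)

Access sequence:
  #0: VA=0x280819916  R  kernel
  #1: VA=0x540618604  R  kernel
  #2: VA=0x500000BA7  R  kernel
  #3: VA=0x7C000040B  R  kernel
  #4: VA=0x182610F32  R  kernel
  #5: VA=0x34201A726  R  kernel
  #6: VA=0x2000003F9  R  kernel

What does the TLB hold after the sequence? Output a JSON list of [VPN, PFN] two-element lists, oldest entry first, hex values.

Walk each access:
#0 VA=0x280819916 (r,kernel):
  [0] read 0x16 idx=10: raw=0x17007 flags P=1 W=1 U=1 S=0
  [1] read 0x17 idx=4: raw=0x1B007 flags P=1 W=1 U=1 S=0
  [2] read 0x1B idx=25: raw=0x1F007 flags P=1 W=1 U=1 S=0
  ✓ 0x1F916  — 3 lookups
#1 VA=0x540618604 (r,kernel):
  [0] read 0x16 idx=21: raw=0x22007 flags P=1 W=1 U=1 S=0
  [1] read 0x22 idx=3: raw=0x23007 flags P=1 W=1 U=1 S=0
  [2] read 0x23 idx=24: raw=0x9004 flags P=0 W=0 U=1 S=0
  ✗ PAGE_NOT_PRESENT  [3 reads]
#2 VA=0x500000BA7 (r,kernel):
  [0] read 0x16 idx=20: raw=0x26087 flags P=1 W=1 U=1 S=1
  ✓ 0x26BA7 (huge @L0)  — 1 lookups
#3 VA=0x7C000040B (r,kernel):
  [0] read 0x16 idx=31: raw=0x2A087 flags P=1 W=1 U=1 S=1
  ✓ 0x2A40B (huge @L0)  — 1 lookups
#4 VA=0x182610F32 (r,kernel):
  [0] read 0x16 idx=6: raw=0x2B007 flags P=1 W=1 U=1 S=0
  [1] read 0x2B idx=19: raw=0x2F007 flags P=1 W=1 U=1 S=0
  [2] read 0x2F idx=16: raw=0x30007 flags P=1 W=1 U=1 S=0
  ✓ 0x30F32  — 3 lookups
#5 VA=0x34201A726 (r,kernel):
  [0] read 0x16 idx=13: raw=0x34007 flags P=1 W=1 U=1 S=0
  [1] read 0x34 idx=16: raw=0x38007 flags P=1 W=1 U=1 S=0
  [2] read 0x38 idx=26: raw=0x1B000 flags P=0 W=0 U=0 S=0
  ✗ PAGE_NOT_PRESENT  [3 reads]
#6 VA=0x2000003F9 (r,kernel):
  [0] read 0x16 idx=8: raw=0x31002 flags P=0 W=1 U=0 S=0
  ✗ PAGE_NOT_PRESENT  [1 reads]

TLB: [["0x280819", "0x1F"], ["0x500000", "0x26"], ["0x7C0000", "0x2A"], ["0x182610", "0x30"]]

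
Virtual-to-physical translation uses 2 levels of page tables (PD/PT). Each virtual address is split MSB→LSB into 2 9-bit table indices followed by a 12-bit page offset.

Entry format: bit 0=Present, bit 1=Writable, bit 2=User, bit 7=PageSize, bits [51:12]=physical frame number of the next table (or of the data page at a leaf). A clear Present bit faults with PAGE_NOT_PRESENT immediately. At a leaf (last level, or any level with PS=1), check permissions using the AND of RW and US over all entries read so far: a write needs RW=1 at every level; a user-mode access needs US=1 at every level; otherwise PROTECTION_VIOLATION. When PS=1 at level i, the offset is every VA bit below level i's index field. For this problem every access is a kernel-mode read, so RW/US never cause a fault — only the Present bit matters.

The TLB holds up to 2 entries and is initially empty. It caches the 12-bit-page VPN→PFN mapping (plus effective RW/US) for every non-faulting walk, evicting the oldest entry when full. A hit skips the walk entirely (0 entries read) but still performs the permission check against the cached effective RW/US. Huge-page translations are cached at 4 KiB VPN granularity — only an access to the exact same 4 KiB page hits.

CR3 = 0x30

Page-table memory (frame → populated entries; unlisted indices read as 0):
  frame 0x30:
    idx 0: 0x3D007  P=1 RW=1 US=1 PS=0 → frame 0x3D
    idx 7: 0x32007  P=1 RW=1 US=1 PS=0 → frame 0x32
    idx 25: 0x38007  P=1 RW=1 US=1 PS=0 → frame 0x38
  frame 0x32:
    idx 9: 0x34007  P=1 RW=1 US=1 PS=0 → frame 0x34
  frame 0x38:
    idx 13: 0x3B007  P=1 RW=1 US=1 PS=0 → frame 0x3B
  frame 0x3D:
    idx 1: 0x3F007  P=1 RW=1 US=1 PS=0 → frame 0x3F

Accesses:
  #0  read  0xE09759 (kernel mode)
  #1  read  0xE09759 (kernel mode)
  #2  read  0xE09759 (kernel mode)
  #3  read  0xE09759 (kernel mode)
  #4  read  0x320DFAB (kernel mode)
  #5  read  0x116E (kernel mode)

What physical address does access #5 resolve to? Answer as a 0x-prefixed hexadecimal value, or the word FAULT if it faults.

Walk each access:
#0 VA=0xE09759 (r,kernel):
  lvl0: tbl 0x30, slot 7 ⇒ 0x32007 (P1/RW1/US1/PS0)
  lvl1: tbl 0x32, slot 9 ⇒ 0x34007 (P1/RW1/US1/PS0)
  ✓ 0x34759  — 2 lookups
#1 VA=0xE09759 (r,kernel):
  TLB hit vpn=0xE09 → PA=0x34759
#2 VA=0xE09759 (r,kernel):
  TLB hit vpn=0xE09 → PA=0x34759
#3 VA=0xE09759 (r,kernel):
  TLB hit vpn=0xE09 → PA=0x34759
#4 VA=0x320DFAB (r,kernel):
  lvl0: tbl 0x30, slot 25 ⇒ 0x38007 (P1/RW1/US1/PS0)
  lvl1: tbl 0x38, slot 13 ⇒ 0x3B007 (P1/RW1/US1/PS0)
  ✓ 0x3BFAB  — 2 lookups
#5 VA=0x116E (r,kernel):
  lvl0: tbl 0x30, slot 0 ⇒ 0x3D007 (P1/RW1/US1/PS0)
  lvl1: tbl 0x3D, slot 1 ⇒ 0x3F007 (P1/RW1/US1/PS0)
  ✓ 0x3F16E  — 2 lookups

Access #5 PA: 0x3F16E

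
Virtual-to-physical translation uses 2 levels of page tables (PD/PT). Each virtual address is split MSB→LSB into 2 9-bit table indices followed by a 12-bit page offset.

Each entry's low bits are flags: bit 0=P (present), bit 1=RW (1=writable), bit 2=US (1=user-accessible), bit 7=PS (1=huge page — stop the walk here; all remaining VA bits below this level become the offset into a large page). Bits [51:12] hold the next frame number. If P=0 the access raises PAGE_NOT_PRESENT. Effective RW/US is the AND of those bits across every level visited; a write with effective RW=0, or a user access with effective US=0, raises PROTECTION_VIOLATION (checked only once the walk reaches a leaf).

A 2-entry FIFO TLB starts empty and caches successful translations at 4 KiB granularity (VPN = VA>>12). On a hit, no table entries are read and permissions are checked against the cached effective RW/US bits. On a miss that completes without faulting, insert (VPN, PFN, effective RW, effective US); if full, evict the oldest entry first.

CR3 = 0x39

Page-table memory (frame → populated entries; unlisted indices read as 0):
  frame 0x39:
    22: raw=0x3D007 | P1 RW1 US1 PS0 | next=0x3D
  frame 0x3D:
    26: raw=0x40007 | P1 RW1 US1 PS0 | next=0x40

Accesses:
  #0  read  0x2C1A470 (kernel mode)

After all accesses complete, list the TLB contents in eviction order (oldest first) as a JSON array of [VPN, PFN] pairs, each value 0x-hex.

Trace:
#0 VA=0x2C1A470 (r,kernel):
  L0: frame=0x39 idx=22 entry=0x3D007 [P=1 RW=1 US=1 PS=0]
  L1: frame=0x3D idx=26 entry=0x40007 [P=1 RW=1 US=1 PS=0]
  → PA=0x40470  (2 entries read)

TLB: [["0x2C1A", "0x40"]]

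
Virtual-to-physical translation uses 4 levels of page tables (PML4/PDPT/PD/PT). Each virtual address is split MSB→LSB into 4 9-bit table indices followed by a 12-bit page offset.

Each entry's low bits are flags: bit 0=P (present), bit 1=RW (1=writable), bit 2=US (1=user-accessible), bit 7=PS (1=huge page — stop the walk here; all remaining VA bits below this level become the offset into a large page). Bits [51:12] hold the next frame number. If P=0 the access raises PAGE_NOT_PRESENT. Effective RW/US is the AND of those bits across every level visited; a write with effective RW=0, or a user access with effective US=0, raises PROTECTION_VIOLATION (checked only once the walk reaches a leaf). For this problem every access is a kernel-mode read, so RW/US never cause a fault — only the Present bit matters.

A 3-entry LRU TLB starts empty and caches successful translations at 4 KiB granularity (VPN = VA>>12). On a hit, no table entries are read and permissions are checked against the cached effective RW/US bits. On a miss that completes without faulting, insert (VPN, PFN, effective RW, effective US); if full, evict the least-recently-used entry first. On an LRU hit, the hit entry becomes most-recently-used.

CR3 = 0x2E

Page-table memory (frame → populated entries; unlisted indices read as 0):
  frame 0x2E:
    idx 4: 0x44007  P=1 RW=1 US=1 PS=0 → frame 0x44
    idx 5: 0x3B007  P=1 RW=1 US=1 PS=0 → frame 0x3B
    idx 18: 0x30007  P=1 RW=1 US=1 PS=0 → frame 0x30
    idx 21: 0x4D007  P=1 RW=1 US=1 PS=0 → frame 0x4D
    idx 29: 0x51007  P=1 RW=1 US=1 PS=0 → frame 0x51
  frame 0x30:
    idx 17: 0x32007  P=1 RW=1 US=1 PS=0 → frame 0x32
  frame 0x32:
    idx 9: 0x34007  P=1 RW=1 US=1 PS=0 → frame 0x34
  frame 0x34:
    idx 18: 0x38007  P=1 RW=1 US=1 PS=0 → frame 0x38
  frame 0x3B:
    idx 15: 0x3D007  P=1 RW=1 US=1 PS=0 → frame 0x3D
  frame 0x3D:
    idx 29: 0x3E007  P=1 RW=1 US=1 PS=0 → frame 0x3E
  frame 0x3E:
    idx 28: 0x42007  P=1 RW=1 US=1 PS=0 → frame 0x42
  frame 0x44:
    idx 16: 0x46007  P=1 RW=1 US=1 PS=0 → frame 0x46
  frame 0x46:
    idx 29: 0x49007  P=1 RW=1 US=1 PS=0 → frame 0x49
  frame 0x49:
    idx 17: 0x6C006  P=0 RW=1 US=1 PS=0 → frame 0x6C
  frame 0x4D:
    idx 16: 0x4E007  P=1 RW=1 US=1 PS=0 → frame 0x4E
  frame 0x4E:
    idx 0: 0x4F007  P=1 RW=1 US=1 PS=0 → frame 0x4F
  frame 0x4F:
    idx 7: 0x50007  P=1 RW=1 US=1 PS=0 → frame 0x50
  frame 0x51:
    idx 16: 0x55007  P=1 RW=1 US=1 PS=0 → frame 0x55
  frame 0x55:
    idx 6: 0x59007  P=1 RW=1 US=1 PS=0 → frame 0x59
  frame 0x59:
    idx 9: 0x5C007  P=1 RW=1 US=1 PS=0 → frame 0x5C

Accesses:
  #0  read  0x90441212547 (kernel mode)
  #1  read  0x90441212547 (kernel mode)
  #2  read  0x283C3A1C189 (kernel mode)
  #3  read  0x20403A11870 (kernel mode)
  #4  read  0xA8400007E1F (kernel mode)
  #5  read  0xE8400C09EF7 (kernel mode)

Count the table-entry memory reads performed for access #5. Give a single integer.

Per-access translation:
#0 VA=0x90441212547 (r,kernel):
  lvl0: tbl 0x2E, slot 18 ⇒ 0x30007 (P1/RW1/US1/PS0)
  lvl1: tbl 0x30, slot 17 ⇒ 0x32007 (P1/RW1/US1/PS0)
  lvl2: tbl 0x32, slot 9 ⇒ 0x34007 (P1/RW1/US1/PS0)
  lvl3: tbl 0x34, slot 18 ⇒ 0x38007 (P1/RW1/US1/PS0)
  ⇒ phys 0x38547  [4 reads]
#1 VA=0x90441212547 (r,kernel):
  TLB hit vpn=0x90441212 → PA=0x38547
#2 VA=0x283C3A1C189 (r,kernel):
  lvl0: tbl 0x2E, slot 5 ⇒ 0x3B007 (P1/RW1/US1/PS0)
  lvl1: tbl 0x3B, slot 15 ⇒ 0x3D007 (P1/RW1/US1/PS0)
  lvl2: tbl 0x3D, slot 29 ⇒ 0x3E007 (P1/RW1/US1/PS0)
  lvl3: tbl 0x3E, slot 28 ⇒ 0x42007 (P1/RW1/US1/PS0)
  ⇒ phys 0x42189  [4 reads]
#3 VA=0x20403A11870 (r,kernel):
  lvl0: tbl 0x2E, slot 4 ⇒ 0x44007 (P1/RW1/US1/PS0)
  lvl1: tbl 0x44, slot 16 ⇒ 0x46007 (P1/RW1/US1/PS0)
  lvl2: tbl 0x46, slot 29 ⇒ 0x49007 (P1/RW1/US1/PS0)
  lvl3: tbl 0x49, slot 17 ⇒ 0x6C006 (P0/RW1/US1/PS0)
  ⇒ fault: PAGE_NOT_PRESENT  — 4 lookups
#4 VA=0xA8400007E1F (r,kernel):
  lvl0: tbl 0x2E, slot 21 ⇒ 0x4D007 (P1/RW1/US1/PS0)
  lvl1: tbl 0x4D, slot 16 ⇒ 0x4E007 (P1/RW1/US1/PS0)
  lvl2: tbl 0x4E, slot 0 ⇒ 0x4F007 (P1/RW1/US1/PS0)
  lvl3: tbl 0x4F, slot 7 ⇒ 0x50007 (P1/RW1/US1/PS0)
  ⇒ phys 0x50E1F  [4 reads]
#5 VA=0xE8400C09EF7 (r,kernel):
  lvl0: tbl 0x2E, slot 29 ⇒ 0x51007 (P1/RW1/US1/PS0)
  lvl1: tbl 0x51, slot 16 ⇒ 0x55007 (P1/RW1/US1/PS0)
  lvl2: tbl 0x55, slot 6 ⇒ 0x59007 (P1/RW1/US1/PS0)
  lvl3: tbl 0x59, slot 9 ⇒ 0x5C007 (P1/RW1/US1/PS0)
  ⇒ phys 0x5CEF7  [4 reads]

Entries read for #5: 4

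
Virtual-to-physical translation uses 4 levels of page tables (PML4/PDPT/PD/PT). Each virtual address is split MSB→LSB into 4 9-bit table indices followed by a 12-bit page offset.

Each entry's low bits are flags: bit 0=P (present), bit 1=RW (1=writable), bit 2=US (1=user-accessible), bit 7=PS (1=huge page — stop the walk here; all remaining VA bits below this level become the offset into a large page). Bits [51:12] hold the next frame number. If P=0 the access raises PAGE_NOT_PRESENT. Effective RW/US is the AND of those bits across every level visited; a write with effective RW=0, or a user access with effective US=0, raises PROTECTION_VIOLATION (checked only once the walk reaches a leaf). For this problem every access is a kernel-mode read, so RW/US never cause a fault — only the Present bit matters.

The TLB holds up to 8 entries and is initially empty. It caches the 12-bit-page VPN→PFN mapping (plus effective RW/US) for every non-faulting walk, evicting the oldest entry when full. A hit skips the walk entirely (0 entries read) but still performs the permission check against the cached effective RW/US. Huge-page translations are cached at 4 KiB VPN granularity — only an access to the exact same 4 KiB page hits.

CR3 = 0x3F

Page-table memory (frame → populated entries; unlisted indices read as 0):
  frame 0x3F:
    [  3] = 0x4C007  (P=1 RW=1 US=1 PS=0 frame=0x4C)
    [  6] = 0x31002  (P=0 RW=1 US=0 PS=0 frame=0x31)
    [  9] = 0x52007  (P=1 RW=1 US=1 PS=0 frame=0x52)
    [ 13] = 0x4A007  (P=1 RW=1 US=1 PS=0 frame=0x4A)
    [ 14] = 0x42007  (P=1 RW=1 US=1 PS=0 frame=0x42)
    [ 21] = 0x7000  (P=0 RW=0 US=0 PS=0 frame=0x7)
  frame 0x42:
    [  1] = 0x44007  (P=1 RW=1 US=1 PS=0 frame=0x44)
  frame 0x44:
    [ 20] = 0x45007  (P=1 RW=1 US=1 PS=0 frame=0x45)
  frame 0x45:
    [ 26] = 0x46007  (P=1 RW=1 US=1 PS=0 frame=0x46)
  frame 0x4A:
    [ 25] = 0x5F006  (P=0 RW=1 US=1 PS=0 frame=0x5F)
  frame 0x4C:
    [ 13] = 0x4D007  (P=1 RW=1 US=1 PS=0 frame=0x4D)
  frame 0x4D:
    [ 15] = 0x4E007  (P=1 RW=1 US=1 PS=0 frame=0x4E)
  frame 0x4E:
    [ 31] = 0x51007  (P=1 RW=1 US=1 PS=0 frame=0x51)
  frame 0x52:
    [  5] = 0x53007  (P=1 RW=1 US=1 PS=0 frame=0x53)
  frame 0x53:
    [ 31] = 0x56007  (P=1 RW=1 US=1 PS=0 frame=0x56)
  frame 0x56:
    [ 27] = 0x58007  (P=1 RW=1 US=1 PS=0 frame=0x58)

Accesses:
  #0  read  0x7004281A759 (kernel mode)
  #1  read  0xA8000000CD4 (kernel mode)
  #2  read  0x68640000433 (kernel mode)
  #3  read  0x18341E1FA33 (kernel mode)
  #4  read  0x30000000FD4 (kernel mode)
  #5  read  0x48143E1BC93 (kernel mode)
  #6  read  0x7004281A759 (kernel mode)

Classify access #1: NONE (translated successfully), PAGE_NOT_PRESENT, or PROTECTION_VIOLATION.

Walk each access:
#0 VA=0x7004281A759 (r,kernel):
  L0 @0x3F[14] → 0x42007  P=1,RW=1,US=1,PS=0
  L1 @0x42[1] → 0x44007  P=1,RW=1,US=1,PS=0
  L2 @0x44[20] → 0x45007  P=1,RW=1,US=1,PS=0
  L3 @0x45[26] → 0x46007  P=1,RW=1,US=1,PS=0
  ✓ 0x46759  — 4 lookups
#1 VA=0xA8000000CD4 (r,kernel):
  L0 @0x3F[21] → 0x7000  P=0,RW=0,US=0,PS=0
  → PAGE_NOT_PRESENT  (1 entries read)
#2 VA=0x68640000433 (r,kernel):
  L0 @0x3F[13] → 0x4A007  P=1,RW=1,US=1,PS=0
  L1 @0x4A[25] → 0x5F006  P=0,RW=1,US=1,PS=0
  → PAGE_NOT_PRESENT  (2 entries read)
#3 VA=0x18341E1FA33 (r,kernel):
  L0 @0x3F[3] → 0x4C007  P=1,RW=1,US=1,PS=0
  L1 @0x4C[13] → 0x4D007  P=1,RW=1,US=1,PS=0
  L2 @0x4D[15] → 0x4E007  P=1,RW=1,US=1,PS=0
  L3 @0x4E[31] → 0x51007  P=1,RW=1,US=1,PS=0
  ✓ 0x51A33  — 4 lookups
#4 VA=0x30000000FD4 (r,kernel):
  L0 @0x3F[6] → 0x31002  P=0,RW=1,US=0,PS=0
  → PAGE_NOT_PRESENT  (1 entries read)
#5 VA=0x48143E1BC93 (r,kernel):
  L0 @0x3F[9] → 0x52007  P=1,RW=1,US=1,PS=0
  L1 @0x52[5] → 0x53007  P=1,RW=1,US=1,PS=0
  L2 @0x53[31] → 0x56007  P=1,RW=1,US=1,PS=0
  L3 @0x56[27] → 0x58007  P=1,RW=1,US=1,PS=0
  ✓ 0x58C93  — 4 lookups
#6 VA=0x7004281A759 (r,kernel):
  TLB hit vpn=0x7004281A → PA=0x46759

Access #1 fault: PAGE_NOT_PRESENT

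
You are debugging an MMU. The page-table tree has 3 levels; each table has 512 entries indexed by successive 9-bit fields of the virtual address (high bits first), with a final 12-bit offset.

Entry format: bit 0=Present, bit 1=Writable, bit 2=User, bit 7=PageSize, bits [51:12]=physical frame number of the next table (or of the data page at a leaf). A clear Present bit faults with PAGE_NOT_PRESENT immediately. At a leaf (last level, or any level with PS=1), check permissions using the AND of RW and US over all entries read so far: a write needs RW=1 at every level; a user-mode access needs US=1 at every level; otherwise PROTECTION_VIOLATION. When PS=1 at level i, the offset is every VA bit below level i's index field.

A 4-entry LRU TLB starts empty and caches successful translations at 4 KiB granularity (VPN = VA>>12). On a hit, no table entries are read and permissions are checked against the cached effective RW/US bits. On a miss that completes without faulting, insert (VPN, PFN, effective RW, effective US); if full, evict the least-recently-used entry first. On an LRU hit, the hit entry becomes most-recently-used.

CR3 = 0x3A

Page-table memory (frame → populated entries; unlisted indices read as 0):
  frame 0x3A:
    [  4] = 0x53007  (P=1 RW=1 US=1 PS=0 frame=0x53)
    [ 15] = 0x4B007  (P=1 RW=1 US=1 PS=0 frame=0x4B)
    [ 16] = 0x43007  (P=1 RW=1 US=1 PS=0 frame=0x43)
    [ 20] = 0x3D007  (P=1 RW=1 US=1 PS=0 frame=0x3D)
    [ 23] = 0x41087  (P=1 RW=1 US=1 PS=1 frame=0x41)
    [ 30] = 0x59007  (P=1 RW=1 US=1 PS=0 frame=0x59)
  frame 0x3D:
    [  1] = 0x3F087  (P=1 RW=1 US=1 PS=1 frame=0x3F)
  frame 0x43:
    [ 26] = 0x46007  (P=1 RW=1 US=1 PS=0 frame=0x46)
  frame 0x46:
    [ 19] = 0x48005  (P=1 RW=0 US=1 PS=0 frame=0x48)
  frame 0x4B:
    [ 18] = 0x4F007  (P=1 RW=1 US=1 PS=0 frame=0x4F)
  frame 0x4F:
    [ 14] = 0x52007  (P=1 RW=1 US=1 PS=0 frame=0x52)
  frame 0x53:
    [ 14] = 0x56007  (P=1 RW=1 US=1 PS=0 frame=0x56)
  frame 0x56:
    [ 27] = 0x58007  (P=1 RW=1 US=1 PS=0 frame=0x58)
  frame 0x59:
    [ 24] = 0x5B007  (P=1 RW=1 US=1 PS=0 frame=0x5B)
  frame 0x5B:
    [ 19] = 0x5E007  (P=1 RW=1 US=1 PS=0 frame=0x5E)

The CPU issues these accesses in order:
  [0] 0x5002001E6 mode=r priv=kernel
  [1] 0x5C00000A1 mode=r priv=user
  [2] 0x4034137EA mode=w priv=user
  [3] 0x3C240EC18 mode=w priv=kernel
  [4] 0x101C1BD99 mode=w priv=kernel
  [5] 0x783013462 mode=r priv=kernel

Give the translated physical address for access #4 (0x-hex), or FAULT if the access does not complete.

Trace:
#0 VA=0x5002001E6 (r,kernel):
  lvl0: tbl 0x3A, slot 20 ⇒ 0x3D007 (P1/RW1/US1/PS0)
  lvl1: tbl 0x3D, slot 1 ⇒ 0x3F087 (P1/RW1/US1/PS1)
  ✓ 0x3F1E6 (huge @L1)  — 2 lookups
#1 VA=0x5C00000A1 (r,user):
  lvl0: tbl 0x3A, slot 23 ⇒ 0x41087 (P1/RW1/US1/PS1)
  ✓ 0x410A1 (huge @L0)  — 1 lookups
#2 VA=0x4034137EA (w,user):
  lvl0: tbl 0x3A, slot 16 ⇒ 0x43007 (P1/RW1/US1/PS0)
  lvl1: tbl 0x43, slot 26 ⇒ 0x46007 (P1/RW1/US1/PS0)
  lvl2: tbl 0x46, slot 19 ⇒ 0x48005 (P1/RW0/US1/PS0)
  ✗ PROTECTION_VIOLATION  [3 reads]
#3 VA=0x3C240EC18 (w,kernel):
  lvl0: tbl 0x3A, slot 15 ⇒ 0x4B007 (P1/RW1/US1/PS0)
  lvl1: tbl 0x4B, slot 18 ⇒ 0x4F007 (P1/RW1/US1/PS0)
  lvl2: tbl 0x4F, slot 14 ⇒ 0x52007 (P1/RW1/US1/PS0)
  ✓ 0x52C18  — 3 lookups
#4 VA=0x101C1BD99 (w,kernel):
  lvl0: tbl 0x3A, slot 4 ⇒ 0x53007 (P1/RW1/US1/PS0)
  lvl1: tbl 0x53, slot 14 ⇒ 0x56007 (P1/RW1/US1/PS0)
  lvl2: tbl 0x56, slot 27 ⇒ 0x58007 (P1/RW1/US1/PS0)
  ✓ 0x58D99  — 3 lookups
#5 VA=0x783013462 (r,kernel):
  lvl0: tbl 0x3A, slot 30 ⇒ 0x59007 (P1/RW1/US1/PS0)
  lvl1: tbl 0x59, slot 24 ⇒ 0x5B007 (P1/RW1/US1/PS0)
  lvl2: tbl 0x5B, slot 19 ⇒ 0x5E007 (P1/RW1/US1/PS0)
  ✓ 0x5E462  — 3 lookups

Access #4 PA: 0x58D99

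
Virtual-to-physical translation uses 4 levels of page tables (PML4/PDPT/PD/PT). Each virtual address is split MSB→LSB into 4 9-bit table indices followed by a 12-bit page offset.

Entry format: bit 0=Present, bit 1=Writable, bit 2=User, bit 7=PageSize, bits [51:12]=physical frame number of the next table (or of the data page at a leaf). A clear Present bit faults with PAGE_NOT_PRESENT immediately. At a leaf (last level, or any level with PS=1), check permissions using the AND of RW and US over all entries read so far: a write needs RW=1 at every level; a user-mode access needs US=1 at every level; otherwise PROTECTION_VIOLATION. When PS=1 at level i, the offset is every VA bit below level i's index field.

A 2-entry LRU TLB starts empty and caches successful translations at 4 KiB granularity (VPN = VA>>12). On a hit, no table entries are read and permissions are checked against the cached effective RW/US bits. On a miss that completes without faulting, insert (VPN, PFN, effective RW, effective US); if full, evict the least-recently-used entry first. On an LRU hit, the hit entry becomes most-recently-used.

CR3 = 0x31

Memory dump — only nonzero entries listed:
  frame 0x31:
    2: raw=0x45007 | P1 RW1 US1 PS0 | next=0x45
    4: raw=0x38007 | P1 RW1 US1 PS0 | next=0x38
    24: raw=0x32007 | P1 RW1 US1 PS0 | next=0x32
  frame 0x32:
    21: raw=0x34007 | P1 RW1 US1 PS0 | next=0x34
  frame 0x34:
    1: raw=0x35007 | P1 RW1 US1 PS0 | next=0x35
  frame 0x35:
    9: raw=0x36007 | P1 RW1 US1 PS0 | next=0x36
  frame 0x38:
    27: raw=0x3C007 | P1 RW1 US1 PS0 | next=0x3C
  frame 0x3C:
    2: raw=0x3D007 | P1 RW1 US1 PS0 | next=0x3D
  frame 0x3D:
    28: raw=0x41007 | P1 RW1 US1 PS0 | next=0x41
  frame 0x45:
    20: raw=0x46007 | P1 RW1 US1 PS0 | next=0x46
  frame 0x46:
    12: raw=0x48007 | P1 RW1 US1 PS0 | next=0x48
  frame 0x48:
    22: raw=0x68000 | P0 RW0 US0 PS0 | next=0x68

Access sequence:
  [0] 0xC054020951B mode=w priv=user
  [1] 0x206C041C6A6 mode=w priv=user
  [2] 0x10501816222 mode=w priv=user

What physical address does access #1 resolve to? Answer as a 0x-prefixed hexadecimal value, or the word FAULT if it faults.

Per-access translation:
#0 VA=0xC054020951B (w,user):
  L0: frame=0x31 idx=24 entry=0x32007 [P=1 RW=1 US=1 PS=0]
  L1: frame=0x32 idx=21 entry=0x34007 [P=1 RW=1 US=1 PS=0]
  L2: frame=0x34 idx=1 entry=0x35007 [P=1 RW=1 US=1 PS=0]
  L3: frame=0x35 idx=9 entry=0x36007 [P=1 RW=1 US=1 PS=0]
  ⇒ phys 0x3651B  [4 reads]
#1 VA=0x206C041C6A6 (w,user):
  L0: frame=0x31 idx=4 entry=0x38007 [P=1 RW=1 US=1 PS=0]
  L1: frame=0x38 idx=27 entry=0x3C007 [P=1 RW=1 US=1 PS=0]
  L2: frame=0x3C idx=2 entry=0x3D007 [P=1 RW=1 US=1 PS=0]
  L3: frame=0x3D idx=28 entry=0x41007 [P=1 RW=1 US=1 PS=0]
  ⇒ phys 0x416A6  [4 reads]
#2 VA=0x10501816222 (w,user):
  L0: frame=0x31 idx=2 entry=0x45007 [P=1 RW=1 US=1 PS=0]
  L1: frame=0x45 idx=20 entry=0x46007 [P=1 RW=1 US=1 PS=0]
  L2: frame=0x46 idx=12 entry=0x48007 [P=1 RW=1 US=1 PS=0]
  L3: frame=0x48 idx=22 entry=0x68000 [P=0 RW=0 US=0 PS=0]
  ✗ PAGE_NOT_PRESENT  [4 reads]

Access #1 PA: 0x416A6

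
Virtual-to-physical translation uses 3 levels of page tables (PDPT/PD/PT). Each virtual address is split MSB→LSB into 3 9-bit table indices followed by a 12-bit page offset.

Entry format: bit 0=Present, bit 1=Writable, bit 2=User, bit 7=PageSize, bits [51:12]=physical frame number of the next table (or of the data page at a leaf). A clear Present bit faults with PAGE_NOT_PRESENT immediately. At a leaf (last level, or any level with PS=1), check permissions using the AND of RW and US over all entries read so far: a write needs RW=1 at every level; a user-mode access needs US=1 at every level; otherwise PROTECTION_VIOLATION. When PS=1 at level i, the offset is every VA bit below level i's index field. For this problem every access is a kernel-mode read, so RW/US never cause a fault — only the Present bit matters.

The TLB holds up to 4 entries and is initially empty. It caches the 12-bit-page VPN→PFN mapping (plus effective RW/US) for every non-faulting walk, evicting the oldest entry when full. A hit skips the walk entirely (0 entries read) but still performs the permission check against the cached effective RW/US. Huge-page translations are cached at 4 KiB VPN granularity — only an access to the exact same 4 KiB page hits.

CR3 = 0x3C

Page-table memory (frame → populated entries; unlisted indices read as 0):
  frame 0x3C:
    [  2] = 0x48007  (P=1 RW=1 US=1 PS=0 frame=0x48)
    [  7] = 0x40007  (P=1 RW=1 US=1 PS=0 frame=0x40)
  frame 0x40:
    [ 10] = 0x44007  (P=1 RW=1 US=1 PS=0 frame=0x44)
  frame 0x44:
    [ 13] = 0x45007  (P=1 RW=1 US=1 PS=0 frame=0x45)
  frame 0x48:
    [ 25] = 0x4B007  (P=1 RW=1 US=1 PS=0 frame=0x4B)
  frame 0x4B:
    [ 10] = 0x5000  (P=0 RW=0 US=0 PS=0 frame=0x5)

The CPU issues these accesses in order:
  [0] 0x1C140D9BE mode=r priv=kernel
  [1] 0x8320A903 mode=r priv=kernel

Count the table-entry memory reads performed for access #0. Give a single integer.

Walk each access:
#0 VA=0x1C140D9BE (r,kernel):
  L0 @0x3C[7] → 0x40007  P=1,RW=1,US=1,PS=0
  L1 @0x40[10] → 0x44007  P=1,RW=1,US=1,PS=0
  L2 @0x44[13] → 0x45007  P=1,RW=1,US=1,PS=0
  → PA=0x459BE  (3 entries read)
#1 VA=0x8320A903 (r,kernel):
  L0 @0x3C[2] → 0x48007  P=1,RW=1,US=1,PS=0
  L1 @0x48[25] → 0x4B007  P=1,RW=1,US=1,PS=0
  L2 @0x4B[10] → 0x5000  P=0,RW=0,US=0,PS=0
  ✗ PAGE_NOT_PRESENT  [3 reads]

Entries read for #0: 3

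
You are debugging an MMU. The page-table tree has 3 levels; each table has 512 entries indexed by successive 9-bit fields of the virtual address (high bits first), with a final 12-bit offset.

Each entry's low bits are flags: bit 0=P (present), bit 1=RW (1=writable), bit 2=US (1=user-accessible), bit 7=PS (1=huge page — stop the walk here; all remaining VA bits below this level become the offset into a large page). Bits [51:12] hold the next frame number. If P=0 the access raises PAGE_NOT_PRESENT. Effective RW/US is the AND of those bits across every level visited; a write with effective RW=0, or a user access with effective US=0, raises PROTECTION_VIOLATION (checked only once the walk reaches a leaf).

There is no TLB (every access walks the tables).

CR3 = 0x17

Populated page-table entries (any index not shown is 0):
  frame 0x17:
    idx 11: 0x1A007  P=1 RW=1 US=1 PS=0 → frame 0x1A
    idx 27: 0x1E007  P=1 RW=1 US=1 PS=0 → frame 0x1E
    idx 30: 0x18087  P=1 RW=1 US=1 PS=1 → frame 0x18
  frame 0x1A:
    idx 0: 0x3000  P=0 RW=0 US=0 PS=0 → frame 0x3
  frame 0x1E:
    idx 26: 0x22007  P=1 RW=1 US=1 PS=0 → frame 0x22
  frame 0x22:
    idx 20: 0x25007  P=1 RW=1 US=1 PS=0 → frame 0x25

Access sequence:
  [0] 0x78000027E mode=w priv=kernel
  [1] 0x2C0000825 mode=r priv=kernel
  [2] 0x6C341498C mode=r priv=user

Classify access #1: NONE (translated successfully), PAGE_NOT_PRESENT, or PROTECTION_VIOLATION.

Per-access translation:
#0 VA=0x78000027E (w,kernel):
  L0: frame=0x17 idx=30 entry=0x18087 [P=1 RW=1 US=1 PS=1]
  → PA=0x1827E (huge @L0)  (1 entries read)
#1 VA=0x2C0000825 (r,kernel):
  L0: frame=0x17 idx=11 entry=0x1A007 [P=1 RW=1 US=1 PS=0]
  L1: frame=0x1A idx=0 entry=0x3000 [P=0 RW=0 US=0 PS=0]
  ⇒ fault: PAGE_NOT_PRESENT  — 2 lookups
#2 VA=0x6C341498C (r,user):
  L0: frame=0x17 idx=27 entry=0x1E007 [P=1 RW=1 US=1 PS=0]
  L1: frame=0x1E idx=26 entry=0x22007 [P=1 RW=1 US=1 PS=0]
  L2: frame=0x22 idx=20 entry=0x25007 [P=1 RW=1 US=1 PS=0]
  → PA=0x2598C  (3 entries read)

Access #1 fault: PAGE_NOT_PRESENT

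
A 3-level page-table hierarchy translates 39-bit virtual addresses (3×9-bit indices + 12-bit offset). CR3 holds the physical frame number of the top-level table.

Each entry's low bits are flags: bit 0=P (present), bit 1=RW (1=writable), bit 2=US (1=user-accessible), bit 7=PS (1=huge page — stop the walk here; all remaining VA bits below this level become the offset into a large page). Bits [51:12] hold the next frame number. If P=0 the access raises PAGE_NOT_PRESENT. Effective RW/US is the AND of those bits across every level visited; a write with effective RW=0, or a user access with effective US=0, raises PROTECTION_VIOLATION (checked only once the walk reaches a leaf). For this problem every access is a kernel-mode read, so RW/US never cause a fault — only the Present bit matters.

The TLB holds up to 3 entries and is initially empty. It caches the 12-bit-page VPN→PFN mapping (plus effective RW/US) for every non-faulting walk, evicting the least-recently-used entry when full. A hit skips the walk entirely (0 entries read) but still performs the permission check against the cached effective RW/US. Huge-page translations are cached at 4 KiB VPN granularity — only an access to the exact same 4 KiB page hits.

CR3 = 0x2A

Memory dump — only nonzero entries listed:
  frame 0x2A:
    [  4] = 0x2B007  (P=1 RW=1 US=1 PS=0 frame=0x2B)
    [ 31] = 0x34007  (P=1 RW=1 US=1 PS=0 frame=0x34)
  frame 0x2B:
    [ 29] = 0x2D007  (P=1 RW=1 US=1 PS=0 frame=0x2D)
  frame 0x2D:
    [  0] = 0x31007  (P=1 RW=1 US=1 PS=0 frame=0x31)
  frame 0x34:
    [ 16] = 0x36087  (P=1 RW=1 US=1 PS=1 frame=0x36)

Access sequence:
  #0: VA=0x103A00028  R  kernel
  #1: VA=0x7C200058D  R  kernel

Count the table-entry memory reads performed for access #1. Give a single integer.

Walk each access:
#0 VA=0x103A00028 (r,kernel):
  [0] read 0x2A idx=4: raw=0x2B007 flags P=1 W=1 U=1 S=0
  [1] read 0x2B idx=29: raw=0x2D007 flags P=1 W=1 U=1 S=0
  [2] read 0x2D idx=0: raw=0x31007 flags P=1 W=1 U=1 S=0
  → PA=0x31028  (3 entries read)
#1 VA=0x7C200058D (r,kernel):
  [0] read 0x2A idx=31: raw=0x34007 flags P=1 W=1 U=1 S=0
  [1] read 0x34 idx=16: raw=0x36087 flags P=1 W=1 U=1 S=1
  → PA=0x3658D (huge @L1)  (2 entries read)

Entries read for #1: 2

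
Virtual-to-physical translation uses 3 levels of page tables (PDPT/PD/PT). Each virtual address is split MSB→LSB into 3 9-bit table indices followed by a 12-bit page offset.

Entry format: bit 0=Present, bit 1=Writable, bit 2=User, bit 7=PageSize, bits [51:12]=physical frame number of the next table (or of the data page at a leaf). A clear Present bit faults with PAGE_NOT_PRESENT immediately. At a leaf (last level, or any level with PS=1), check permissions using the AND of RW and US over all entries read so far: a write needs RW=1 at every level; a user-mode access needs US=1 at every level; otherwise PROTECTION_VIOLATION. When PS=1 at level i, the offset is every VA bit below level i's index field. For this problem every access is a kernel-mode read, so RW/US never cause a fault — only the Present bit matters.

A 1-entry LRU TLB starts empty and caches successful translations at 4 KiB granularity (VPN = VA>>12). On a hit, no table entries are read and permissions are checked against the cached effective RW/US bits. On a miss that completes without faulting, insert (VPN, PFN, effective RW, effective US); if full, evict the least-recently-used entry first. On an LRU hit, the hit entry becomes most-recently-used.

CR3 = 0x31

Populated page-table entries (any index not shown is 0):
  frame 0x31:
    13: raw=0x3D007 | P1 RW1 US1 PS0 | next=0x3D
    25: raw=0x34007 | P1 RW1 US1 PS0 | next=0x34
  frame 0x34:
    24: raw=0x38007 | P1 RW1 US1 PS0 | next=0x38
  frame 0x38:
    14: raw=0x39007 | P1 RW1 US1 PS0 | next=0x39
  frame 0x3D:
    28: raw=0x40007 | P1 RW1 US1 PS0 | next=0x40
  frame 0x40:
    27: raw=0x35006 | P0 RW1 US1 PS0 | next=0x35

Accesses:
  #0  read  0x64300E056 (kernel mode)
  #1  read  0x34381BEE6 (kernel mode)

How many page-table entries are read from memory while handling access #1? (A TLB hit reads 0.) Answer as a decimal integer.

Trace:
#0 VA=0x64300E056 (r,kernel):
  L0: frame=0x31 idx=25 entry=0x34007 [P=1 RW=1 US=1 PS=0]
  L1: frame=0x34 idx=24 entry=0x38007 [P=1 RW=1 US=1 PS=0]
  L2: frame=0x38 idx=14 entry=0x39007 [P=1 RW=1 US=1 PS=0]
  → PA=0x39056  (3 entries read)
#1 VA=0x34381BEE6 (r,kernel):
  L0: frame=0x31 idx=13 entry=0x3D007 [P=1 RW=1 US=1 PS=0]
  L1: frame=0x3D idx=28 entry=0x40007 [P=1 RW=1 US=1 PS=0]
  L2: frame=0x40 idx=27 entry=0x35006 [P=0 RW=1 US=1 PS=0]
  ✗ PAGE_NOT_PRESENT  [3 reads]

Entries read for #1: 3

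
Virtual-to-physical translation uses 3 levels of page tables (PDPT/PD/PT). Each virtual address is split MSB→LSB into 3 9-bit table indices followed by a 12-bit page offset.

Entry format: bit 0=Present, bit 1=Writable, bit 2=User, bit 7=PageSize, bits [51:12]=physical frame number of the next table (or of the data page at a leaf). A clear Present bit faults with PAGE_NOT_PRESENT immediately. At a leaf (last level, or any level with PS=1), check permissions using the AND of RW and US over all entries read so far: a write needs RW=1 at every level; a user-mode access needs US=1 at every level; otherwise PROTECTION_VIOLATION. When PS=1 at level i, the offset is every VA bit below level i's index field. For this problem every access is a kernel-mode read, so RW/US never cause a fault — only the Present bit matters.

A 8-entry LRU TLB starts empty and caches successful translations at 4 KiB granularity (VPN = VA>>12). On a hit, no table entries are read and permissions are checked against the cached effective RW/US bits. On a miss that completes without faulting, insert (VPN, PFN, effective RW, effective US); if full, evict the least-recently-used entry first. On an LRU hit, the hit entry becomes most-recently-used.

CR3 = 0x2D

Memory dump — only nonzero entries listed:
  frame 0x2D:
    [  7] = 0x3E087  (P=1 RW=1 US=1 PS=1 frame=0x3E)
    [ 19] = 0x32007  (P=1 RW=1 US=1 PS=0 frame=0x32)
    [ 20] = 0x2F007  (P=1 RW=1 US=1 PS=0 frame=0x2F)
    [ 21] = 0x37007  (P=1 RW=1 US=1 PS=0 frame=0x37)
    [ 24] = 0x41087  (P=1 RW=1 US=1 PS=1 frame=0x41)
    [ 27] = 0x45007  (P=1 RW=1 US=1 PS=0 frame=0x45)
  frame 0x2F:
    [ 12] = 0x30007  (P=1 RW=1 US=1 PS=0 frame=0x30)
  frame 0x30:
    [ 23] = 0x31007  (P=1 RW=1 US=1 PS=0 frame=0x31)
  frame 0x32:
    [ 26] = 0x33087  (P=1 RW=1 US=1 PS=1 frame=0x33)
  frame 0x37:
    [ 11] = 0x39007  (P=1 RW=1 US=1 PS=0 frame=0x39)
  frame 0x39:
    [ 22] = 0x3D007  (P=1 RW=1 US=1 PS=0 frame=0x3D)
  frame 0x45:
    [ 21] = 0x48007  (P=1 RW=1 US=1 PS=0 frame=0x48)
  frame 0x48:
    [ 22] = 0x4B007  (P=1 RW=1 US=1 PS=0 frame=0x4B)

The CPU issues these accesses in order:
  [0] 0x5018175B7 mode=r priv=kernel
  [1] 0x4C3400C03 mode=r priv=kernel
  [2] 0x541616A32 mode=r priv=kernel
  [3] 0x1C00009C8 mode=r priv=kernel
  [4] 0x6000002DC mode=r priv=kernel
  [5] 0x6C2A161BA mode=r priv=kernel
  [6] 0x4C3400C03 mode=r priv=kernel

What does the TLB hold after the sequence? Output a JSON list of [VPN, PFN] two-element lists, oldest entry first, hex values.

Per-access translation:
#0 VA=0x5018175B7 (r,kernel):
  [0] read 0x2D idx=20: raw=0x2F007 flags P=1 W=1 U=1 S=0
  [1] read 0x2F idx=12: raw=0x30007 flags P=1 W=1 U=1 S=0
  [2] read 0x30 idx=23: raw=0x31007 flags P=1 W=1 U=1 S=0
  → PA=0x315B7  (3 entries read)
#1 VA=0x4C3400C03 (r,kernel):
  [0] read 0x2D idx=19: raw=0x32007 flags P=1 W=1 U=1 S=0
  [1] read 0x32 idx=26: raw=0x33087 flags P=1 W=1 U=1 S=1
  → PA=0x33C03 (huge @L1)  (2 entries read)
#2 VA=0x541616A32 (r,kernel):
  [0] read 0x2D idx=21: raw=0x37007 flags P=1 W=1 U=1 S=0
  [1] read 0x37 idx=11: raw=0x39007 flags P=1 W=1 U=1 S=0
  [2] read 0x39 idx=22: raw=0x3D007 flags P=1 W=1 U=1 S=0
  → PA=0x3DA32  (3 entries read)
#3 VA=0x1C00009C8 (r,kernel):
  [0] read 0x2D idx=7: raw=0x3E087 flags P=1 W=1 U=1 S=1
  → PA=0x3E9C8 (huge @L0)  (1 entries read)
#4 VA=0x6000002DC (r,kernel):
  [0] read 0x2D idx=24: raw=0x41087 flags P=1 W=1 U=1 S=1
  → PA=0x412DC (huge @L0)  (1 entries read)
#5 VA=0x6C2A161BA (r,kernel):
  [0] read 0x2D idx=27: raw=0x45007 flags P=1 W=1 U=1 S=0
  [1] read 0x45 idx=21: raw=0x48007 flags P=1 W=1 U=1 S=0
  [2] read 0x48 idx=22: raw=0x4B007 flags P=1 W=1 U=1 S=0
  → PA=0x4B1BA  (3 entries read)
#6 VA=0x4C3400C03 (r,kernel):
  TLB hit vpn=0x4C3400 → PA=0x33C03

TLB: [["0x501817", "0x31"], ["0x541616", "0x3D"], ["0x1C0000", "0x3E"], ["0x600000", "0x41"], ["0x6C2A16", "0x4B"], ["0x4C3400", "0x33"]]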